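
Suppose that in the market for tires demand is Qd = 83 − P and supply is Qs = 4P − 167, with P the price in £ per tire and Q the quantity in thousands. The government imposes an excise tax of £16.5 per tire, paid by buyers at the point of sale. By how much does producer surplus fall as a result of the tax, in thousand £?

Without the tax, 83 − P = 4P − 167 gives 5P = 250, so P* = £50 and Q* = 33.
With the tax collected from buyers, demand (in seller-price terms) shifts: Qd = 83 − (P + 16.5).
Solving gives Q = 19.8 with buyers paying £63.2 and suppliers receiving £46.7 (the £16.5 wedge).
ΔPS is the trapezoid between Q = 19.8 and Q = 33 of height £3.3: ½ · (33 + 19.8) · 3.3 = £87.12.

Producer surplus falls by £87.12 thousand.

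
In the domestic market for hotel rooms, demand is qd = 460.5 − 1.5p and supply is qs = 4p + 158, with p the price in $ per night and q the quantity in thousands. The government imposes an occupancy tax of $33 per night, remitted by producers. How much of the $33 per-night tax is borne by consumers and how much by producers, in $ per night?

Consumers bear $24 per night; producers bear $9 per night.

Before the tax: set 460.5 − 1.5p = 4p + 158 → p* = $55, q* = 378.
With the tax collected from producers, supply shifts: qs = 4(p − 33) + 158.
Solving gives q = 342 with consumers paying $79 and producers receiving $46 (the $33 wedge).
Burden on consumers: $24; on producers: $9. (They sum to $33.)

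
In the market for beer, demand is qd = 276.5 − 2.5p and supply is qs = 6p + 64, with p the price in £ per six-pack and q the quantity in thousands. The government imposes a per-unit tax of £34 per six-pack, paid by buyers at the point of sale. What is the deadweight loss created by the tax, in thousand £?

Deadweight loss = £1020 thousand.

Before the tax: set 276.5 − 2.5p = 6p + 64 → p* = £25, q* = 214.
With the tax collected from buyers, demand (in seller-price terms) shifts: qd = 276.5 − 2.5(p + 34).
Solving gives q = 154 with buyers paying £49 and producers receiving £15 (the £34 wedge).
Quantity falls by |ΔQ| = |214 − 154| = 60.
DWL = ½ · t · |ΔQ| = ½ · 34 · 60 = £1020.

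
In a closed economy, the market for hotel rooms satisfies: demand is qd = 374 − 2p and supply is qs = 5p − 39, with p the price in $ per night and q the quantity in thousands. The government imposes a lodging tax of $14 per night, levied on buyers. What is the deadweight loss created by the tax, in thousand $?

Deadweight loss = $140 thousand.

Before the tax: set 374 − 2p = 5p − 39 → p* = $59, q* = 256.
With the tax collected from buyers, demand (in seller-price terms) shifts: qd = 374 − 2(p + 14).
Solving gives q = 236 with buyers paying $69 and sellers receiving $55 (the $14 wedge).
Quantity falls by |ΔQ| = |256 − 236| = 20.
DWL = ½ · t · |ΔQ| = ½ · 14 · 20 = $140.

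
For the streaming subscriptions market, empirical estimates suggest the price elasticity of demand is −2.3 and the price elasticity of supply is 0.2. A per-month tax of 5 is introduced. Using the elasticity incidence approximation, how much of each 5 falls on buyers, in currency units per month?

Buyers bear ≈ 0.4 per month.

Incidence ratio: buyers' share ≈ εs / (εs + |εd|) = 0.2 / (0.2 + 2.3) = 0.08.
So buyers bear ≈ 0.08 × 5 = 0.4; suppliers bear 4.6.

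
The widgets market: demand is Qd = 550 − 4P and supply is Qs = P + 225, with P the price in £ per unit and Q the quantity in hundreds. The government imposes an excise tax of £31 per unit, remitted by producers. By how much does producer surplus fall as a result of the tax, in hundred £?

Producer surplus falls by £6884.48 hundred.

Without the tax, 550 − 4P = P + 225 gives 5P = 325, so P* = £65 and Q* = 290.
With the tax collected from producers, supply shifts: Qs = (P − 31) + 225.
New equilibrium: consumers pay £71.2, producers receive £40.2, Q = 265.2. (Wedge: Pb − Ps = 31.)
ΔPS is the trapezoid between Q = 265.2 and Q = 290 of height £24.8: ½ · (290 + 265.2) · 24.8 = £6884.48.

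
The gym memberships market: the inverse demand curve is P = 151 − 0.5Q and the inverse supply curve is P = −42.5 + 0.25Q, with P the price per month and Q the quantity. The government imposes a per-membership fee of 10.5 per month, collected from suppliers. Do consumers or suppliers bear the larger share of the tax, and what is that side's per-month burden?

Inverting to Q(P) form: Qd = 302 − 2P; Qs = 4P + 170.
Without the tax, 302 − 2P = 4P + 170 gives 6P = 132, so P* = 22 and Q* = 258.
With the tax collected from suppliers, supply shifts: Qs = 4(P − 10.5) + 170.
Solving gives Q = 244 with consumers paying 29 and suppliers receiving 18.5 (the 10.5 wedge).
Per-month burden: consumers 7, suppliers 3.5.
Consumers take the larger share because demand is less price-elastic here (demand slope 2 vs supply slope 4).
The less price-elastic side of the market bears the larger share of a per-unit tax.

Consumers bear the larger share: 7 per month.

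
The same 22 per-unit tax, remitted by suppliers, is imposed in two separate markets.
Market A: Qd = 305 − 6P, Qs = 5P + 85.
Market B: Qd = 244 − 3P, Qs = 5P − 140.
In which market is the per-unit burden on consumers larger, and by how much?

Market A: pre-tax P* = 20, Q* = 185; post-tax Q = 125; per-unit burden on consumers = 10.
Market B: pre-tax P* = 48, Q* = 100; post-tax Q = 58.75; per-unit burden on consumers = 13.75.
Difference: 10 vs 13.75 → market B is larger by 3.75.

Market B, by 3.75.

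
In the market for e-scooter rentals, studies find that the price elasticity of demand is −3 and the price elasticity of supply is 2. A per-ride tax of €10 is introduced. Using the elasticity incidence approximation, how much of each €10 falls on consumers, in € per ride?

Incidence ratio: consumers' share ≈ εs / (εs + |εd|) = 2 / (2 + 3) = 0.4.
So consumers bear ≈ 0.4 × €10 = €4; sellers bear €6.

Consumers bear ≈ €4 per ride.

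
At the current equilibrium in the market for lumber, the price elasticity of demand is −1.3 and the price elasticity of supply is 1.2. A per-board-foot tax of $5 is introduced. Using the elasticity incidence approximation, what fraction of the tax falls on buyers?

Buyers' share ≈ 0.48.

Incidence ratio: buyers' share ≈ εs / (εs + |εd|) = 1.2 / (1.2 + 1.3) = 0.48.
Supply is the less elastic side, so buyers bear the smaller share.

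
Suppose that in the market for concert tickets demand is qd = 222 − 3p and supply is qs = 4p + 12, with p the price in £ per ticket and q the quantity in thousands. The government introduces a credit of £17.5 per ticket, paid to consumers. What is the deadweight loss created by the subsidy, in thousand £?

Deadweight loss = £262.5 thousand.

Before the subsidy: set 222 − 3p = 4p + 12 → p* = £30, q* = 132.
With a per-unit subsidy paid to consumers, each effectively pays p − 17.5, so demand becomes qd = 222 − 3(p − 17.5).
Solving gives q = 162 with consumers paying £20 and suppliers receiving £37.5 (the £17.5 wedge).
Quantity rises by |ΔQ| = |132 − 162| = 30.
DWL = ½ · t · |ΔQ| = ½ · 17.5 · 30 = £262.5.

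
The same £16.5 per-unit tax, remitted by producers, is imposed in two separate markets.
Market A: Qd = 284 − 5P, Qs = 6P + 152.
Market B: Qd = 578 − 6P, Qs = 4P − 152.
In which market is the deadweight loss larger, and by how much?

Market A, by £44.55.

Market A: pre-tax P* = £12, Q* = 224; post-tax Q = 179; deadweight loss = £371.25.
Market B: pre-tax P* = £73, Q* = 140; post-tax Q = 100.4; deadweight loss = £326.7.
Difference: £371.25 vs £326.7 → market A is larger by £44.55.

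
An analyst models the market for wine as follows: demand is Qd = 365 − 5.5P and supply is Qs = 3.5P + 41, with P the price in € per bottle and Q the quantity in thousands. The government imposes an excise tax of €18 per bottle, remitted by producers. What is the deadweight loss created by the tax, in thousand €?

Deadweight loss = €346.5 thousand.

Before the tax: set 365 − 5.5P = 3.5P + 41 → P* = €36, Q* = 167.
With the tax collected from producers, supply shifts: Qs = 3.5(P − 18) + 41.
New equilibrium: buyers pay €43, producers receive €25, Q = 128.5. (Wedge: Pb − Ps = 18.)
Quantity falls by |ΔQ| = |167 − 128.5| = 38.5.
DWL = ½ · t · |ΔQ| = ½ · 18 · 38.5 = €346.5.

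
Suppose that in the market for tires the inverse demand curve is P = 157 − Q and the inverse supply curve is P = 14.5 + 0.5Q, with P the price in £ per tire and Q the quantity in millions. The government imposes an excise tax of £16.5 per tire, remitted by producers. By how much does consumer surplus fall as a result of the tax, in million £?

Consumer surplus falls by £984.5 million.

Inverting to Q(P) form: Qd = 157 − P; Qs = 2P − 29.
Before the tax: set 157 − P = 2P − 29 → P* = £62, Q* = 95.
With the tax collected from producers, supply shifts: Qs = 2(P − 16.5) − 29.
New equilibrium: consumers pay £73, producers receive £56.5, Q = 84. (Wedge: Pb − Ps = 16.5.)
ΔCS is the trapezoid between Q = 84 and Q = 95 of height £11: ½ · (95 + 84) · 11 = £984.5.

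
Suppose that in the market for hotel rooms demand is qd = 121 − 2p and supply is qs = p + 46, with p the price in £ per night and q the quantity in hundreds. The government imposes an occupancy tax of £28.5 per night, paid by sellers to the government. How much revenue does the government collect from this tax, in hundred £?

Tax revenue = £1482 hundred.

Before the tax: set 121 − 2p = p + 46 → p* = £25, q* = 71.
With the tax collected from sellers, supply shifts: qs = (p − 28.5) + 46.
New equilibrium: buyers pay £34.5, sellers receive £6, q = 52. (Wedge: pb − ps = 28.5.)
Revenue = t · Q = 28.5 · 52 = £1482.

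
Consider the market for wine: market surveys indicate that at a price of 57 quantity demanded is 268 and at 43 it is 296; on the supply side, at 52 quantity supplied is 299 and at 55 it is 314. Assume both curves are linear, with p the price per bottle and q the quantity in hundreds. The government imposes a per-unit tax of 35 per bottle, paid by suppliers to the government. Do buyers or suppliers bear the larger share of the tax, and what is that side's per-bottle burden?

Buyers bear the larger share: 25 per bottle.

Demand slope: (296 − 268)/(43 − 57) = -2, so qd = 382 − 2p.
Supply slope: (314 − 299)/(55 − 52) = 5, so qs = 5p + 39.
Before the tax: set 382 − 2p = 5p + 39 → p* = 49, q* = 284.
With the tax collected from suppliers, supply shifts: qs = 5(p − 35) + 39.
New equilibrium: buyers pay 74, suppliers receive 39, q = 234. (Wedge: pb − ps = 35.)
Per-bottle burden: buyers 25, suppliers 10.
Buyers take the larger share because demand is less price-elastic here (demand slope 2 vs supply slope 5).
The less price-elastic side of the market bears the larger share of a per-unit tax.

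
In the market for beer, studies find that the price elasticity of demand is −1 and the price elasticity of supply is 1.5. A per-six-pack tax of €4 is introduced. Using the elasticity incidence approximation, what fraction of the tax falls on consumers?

Consumers' share ≈ 0.6.

Incidence ratio: consumers' share ≈ εs / (εs + |εd|) = 1.5 / (1.5 + 1) = 0.6.
Supply is the more elastic side, so consumers bear the larger share.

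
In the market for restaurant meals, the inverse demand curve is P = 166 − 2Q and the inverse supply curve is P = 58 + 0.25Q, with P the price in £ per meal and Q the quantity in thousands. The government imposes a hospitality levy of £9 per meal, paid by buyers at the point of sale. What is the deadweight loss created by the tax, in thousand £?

Inverting to Q(P) form: Qd = 83 − 0.5P; Qs = 4P − 232.
Before the tax: set 83 − 0.5P = 4P − 232 → P* = £70, Q* = 48.
With the tax collected from buyers, demand (in seller-price terms) shifts: Qd = 83 − 0.5(P + 9).
Solving gives Q = 44 with buyers paying £78 and producers receiving £69 (the £9 wedge).
Quantity falls by |ΔQ| = |48 − 44| = 4.
DWL = ½ · t · |ΔQ| = ½ · 9 · 4 = £18.

Deadweight loss = £18 thousand.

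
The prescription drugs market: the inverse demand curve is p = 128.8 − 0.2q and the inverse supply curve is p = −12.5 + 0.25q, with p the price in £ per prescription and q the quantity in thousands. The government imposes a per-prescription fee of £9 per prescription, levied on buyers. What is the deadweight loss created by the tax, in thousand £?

Rewrite in direct form: qd = 644 − 5p and qs = 4p + 50.
Without the tax, 644 − 5p = 4p + 50 gives 9p = 594, so p* = £66 and q* = 314.
With the tax collected from buyers, demand (in seller-price terms) shifts: qd = 644 − 5(p + 9).
Solving gives q = 294 with buyers paying £70 and suppliers receiving £61 (the £9 wedge).
Quantity falls by |ΔQ| = |314 − 294| = 20.
DWL = ½ · t · |ΔQ| = ½ · 9 · 20 = £90.

Deadweight loss = £90 thousand.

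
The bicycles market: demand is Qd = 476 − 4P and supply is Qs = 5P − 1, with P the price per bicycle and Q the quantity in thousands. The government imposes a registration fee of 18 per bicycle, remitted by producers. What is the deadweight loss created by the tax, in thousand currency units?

Without the tax, 476 − 4P = 5P − 1 gives 9P = 477, so P* = 53 and Q* = 264.
With the tax collected from producers, supply shifts: Qs = 5(P − 18) − 1.
Solving gives Q = 224 with buyers paying 63 and producers receiving 45 (the 18 wedge).
Quantity falls by |ΔQ| = |264 − 224| = 40.
DWL = ½ · t · |ΔQ| = ½ · 18 · 40 = 360.

Deadweight loss = 360 thousand.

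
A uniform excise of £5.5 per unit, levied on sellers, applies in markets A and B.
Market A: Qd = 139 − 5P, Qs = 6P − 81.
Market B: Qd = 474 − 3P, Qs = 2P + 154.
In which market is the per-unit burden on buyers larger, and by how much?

Market A: pre-tax P* = £20, Q* = 39; post-tax Q = 24; per-unit burden on buyers = £3.
Market B: pre-tax P* = £64, Q* = 282; post-tax Q = 275.4; per-unit burden on buyers = £2.2.
Difference: £3 vs £2.2 → market A is larger by £0.8.

Market A, by £0.8.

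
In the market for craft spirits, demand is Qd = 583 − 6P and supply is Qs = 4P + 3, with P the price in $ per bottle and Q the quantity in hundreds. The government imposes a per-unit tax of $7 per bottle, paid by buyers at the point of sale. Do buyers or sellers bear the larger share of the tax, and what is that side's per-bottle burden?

Without the tax, 583 − 6P = 4P + 3 gives 10P = 580, so P* = $58 and Q* = 235.
With the tax collected from buyers, demand (in seller-price terms) shifts: Qd = 583 − 6(P + 7).
New equilibrium: buyers pay $60.8, sellers receive $53.8, Q = 218.2. (Wedge: Pb − Ps = 7.)
Per-bottle burden: buyers $2.8, sellers $4.2.
Sellers take the larger share because supply is less price-elastic here (demand slope 6 vs supply slope 4).

Sellers bear the larger share: $4.2 per bottle.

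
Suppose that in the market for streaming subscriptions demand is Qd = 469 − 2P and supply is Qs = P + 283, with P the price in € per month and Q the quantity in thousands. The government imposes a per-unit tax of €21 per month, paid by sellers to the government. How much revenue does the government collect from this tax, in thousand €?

Tax revenue = €6951 thousand.

Without the tax, 469 − 2P = P + 283 gives 3P = 186, so P* = €62 and Q* = 345.
With the tax collected from sellers, supply shifts: Qs = (P − 21) + 283.
New equilibrium: consumers pay €69, sellers receive €48, Q = 331. (Wedge: Pb − Ps = 21.)
Revenue = t · Q = 21 · 331 = €6951.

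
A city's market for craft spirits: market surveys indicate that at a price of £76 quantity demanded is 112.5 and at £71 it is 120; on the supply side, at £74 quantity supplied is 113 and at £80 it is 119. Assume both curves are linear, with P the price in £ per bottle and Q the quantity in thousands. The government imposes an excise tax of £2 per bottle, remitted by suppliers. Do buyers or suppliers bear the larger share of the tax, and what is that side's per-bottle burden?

Demand slope: (120 − 112.5)/(71 − 76) = -1.5, so Qd = 226.5 − 1.5P.
Supply slope: (119 − 113)/(80 − 74) = 1, so Qs = P + 39.
Before the tax: set 226.5 − 1.5P = P + 39 → P* = £75, Q* = 114.
With the tax collected from suppliers, supply shifts: Qs = (P − 2) + 39.
Solving gives Q = 112.8 with buyers paying £75.8 and suppliers receiving £73.8 (the £2 wedge).
Per-bottle burden: buyers £0.8, suppliers £1.2.
Suppliers take the larger share because supply is less price-elastic here (demand slope 1.5 vs supply slope 1).
The less price-elastic side of the market bears the larger share of a per-unit tax.

Suppliers bear the larger share: £1.2 per bottle.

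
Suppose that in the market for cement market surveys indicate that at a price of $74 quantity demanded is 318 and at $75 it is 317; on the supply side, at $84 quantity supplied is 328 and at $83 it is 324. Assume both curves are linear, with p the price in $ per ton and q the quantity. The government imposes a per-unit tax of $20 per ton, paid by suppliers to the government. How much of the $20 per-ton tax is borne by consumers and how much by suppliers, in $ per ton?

Consumers bear $16 per ton; suppliers bear $4 per ton.

Demand slope: (317 − 318)/(75 − 74) = -1, so qd = 392 − p.
Supply slope: (324 − 328)/(83 − 84) = 4, so qs = 4p − 8.
Without the tax, 392 − p = 4p − 8 gives 5p = 400, so p* = $80 and q* = 312.
With the tax collected from suppliers, supply shifts: qs = 4(p − 20) − 8.
Solving gives q = 296 with consumers paying $96 and suppliers receiving $76 (the $20 wedge).
Burden on consumers: $16; on suppliers: $4. (They sum to $20.)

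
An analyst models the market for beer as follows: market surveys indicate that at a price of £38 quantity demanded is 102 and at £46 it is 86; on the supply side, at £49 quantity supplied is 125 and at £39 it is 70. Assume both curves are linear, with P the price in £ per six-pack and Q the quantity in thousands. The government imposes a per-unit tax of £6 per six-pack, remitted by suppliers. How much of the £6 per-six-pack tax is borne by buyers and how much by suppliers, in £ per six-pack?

Demand slope: (86 − 102)/(46 − 38) = -2, so Qd = 178 − 2P.
Supply slope: (70 − 125)/(39 − 49) = 5.5, so Qs = 5.5P − 144.5.
Before the tax: set 178 − 2P = 5.5P − 144.5 → P* = £43, Q* = 92.
With the tax collected from suppliers, supply shifts: Qs = 5.5(P − 6) − 144.5.
New equilibrium: buyers pay £47.4, suppliers receive £41.4, Q = 83.2. (Wedge: Pb − Ps = 6.)
Burden on buyers: £4.4; on suppliers: £1.6. (They sum to £6.)
The less price-elastic side of the market bears the larger share of a per-unit tax.

Buyers bear £4.4 per six-pack; suppliers bear £1.6 per six-pack.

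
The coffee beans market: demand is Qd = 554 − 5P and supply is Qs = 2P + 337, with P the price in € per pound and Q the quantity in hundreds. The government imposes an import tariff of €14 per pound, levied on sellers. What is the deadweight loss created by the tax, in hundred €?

Deadweight loss = €140 hundred.

Without the tax, 554 − 5P = 2P + 337 gives 7P = 217, so P* = €31 and Q* = 399.
With the tax collected from sellers, supply shifts: Qs = 2(P − 14) + 337.
Solving gives Q = 379 with consumers paying €35 and sellers receiving €21 (the €14 wedge).
Quantity falls by |ΔQ| = |399 − 379| = 20.
DWL = ½ · t · |ΔQ| = ½ · 14 · 20 = €140.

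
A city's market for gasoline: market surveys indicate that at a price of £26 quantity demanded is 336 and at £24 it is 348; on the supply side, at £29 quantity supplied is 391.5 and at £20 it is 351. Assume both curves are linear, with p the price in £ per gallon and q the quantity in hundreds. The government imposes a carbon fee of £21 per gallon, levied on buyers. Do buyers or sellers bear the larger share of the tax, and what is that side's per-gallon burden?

Demand slope: (348 − 336)/(24 − 26) = -6, so qd = 492 − 6p.
Supply slope: (351 − 391.5)/(20 − 29) = 4.5, so qs = 4.5p + 261.
Without the tax, 492 − 6p = 4.5p + 261 gives 10.5p = 231, so p* = £22 and q* = 360.
With the tax collected from buyers, demand (in seller-price terms) shifts: qd = 492 − 6(p + 21).
Solving gives q = 306 with buyers paying £31 and sellers receiving £10 (the £21 wedge).
Per-gallon burden: buyers £9, sellers £12.
Sellers take the larger share because supply is less price-elastic here (demand slope 6 vs supply slope 4.5).
The less price-elastic side of the market bears the larger share of a per-unit tax.

Sellers bear the larger share: £12 per gallon.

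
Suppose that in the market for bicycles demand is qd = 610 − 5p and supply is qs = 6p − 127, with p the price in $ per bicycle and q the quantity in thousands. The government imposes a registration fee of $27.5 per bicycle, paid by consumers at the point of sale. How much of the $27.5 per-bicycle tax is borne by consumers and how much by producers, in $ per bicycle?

Consumers bear $15 per bicycle; producers bear $12.5 per bicycle.

Without the tax, 610 − 5p = 6p − 127 gives 11p = 737, so p* = $67 and q* = 275.
With the tax collected from consumers, demand (in seller-price terms) shifts: qd = 610 − 5(p + 27.5).
New equilibrium: consumers pay $82, producers receive $54.5, q = 200. (Wedge: pb − ps = 27.5.)
Burden on consumers: $15; on producers: $12.5. (They sum to $27.5.)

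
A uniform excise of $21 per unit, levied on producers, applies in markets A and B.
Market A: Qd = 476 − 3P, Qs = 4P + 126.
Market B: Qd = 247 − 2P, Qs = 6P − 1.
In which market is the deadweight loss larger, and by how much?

Market A: pre-tax P* = $50, Q* = 326; post-tax Q = 290; deadweight loss = $378.
Market B: pre-tax P* = $31, Q* = 185; post-tax Q = 153.5; deadweight loss = $330.75.
Difference: $378 vs $330.75 → market A is larger by $47.25.

Market A, by $47.25.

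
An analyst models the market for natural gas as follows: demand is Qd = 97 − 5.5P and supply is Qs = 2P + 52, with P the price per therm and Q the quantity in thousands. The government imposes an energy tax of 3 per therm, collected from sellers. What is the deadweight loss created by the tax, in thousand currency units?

Deadweight loss = 6.6 thousand.

Without the tax, 97 − 5.5P = 2P + 52 gives 7.5P = 45, so P* = 6 and Q* = 64.
With the tax collected from sellers, supply shifts: Qs = 2(P − 3) + 52.
New equilibrium: consumers pay 6.8, sellers receive 3.8, Q = 59.6. (Wedge: Pb − Ps = 3.)
Quantity falls by |ΔQ| = |64 − 59.6| = 4.4.
DWL = ½ · t · |ΔQ| = ½ · 3 · 4.4 = 6.6.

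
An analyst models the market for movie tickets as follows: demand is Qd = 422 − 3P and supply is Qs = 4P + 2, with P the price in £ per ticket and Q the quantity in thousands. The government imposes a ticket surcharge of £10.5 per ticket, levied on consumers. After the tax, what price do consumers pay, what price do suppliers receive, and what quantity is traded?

Consumers pay £66; suppliers receive £55.5; quantity = 224.

Without the tax, 422 − 3P = 4P + 2 gives 7P = 420, so P* = £60 and Q* = 242.
With the tax collected from consumers, demand (in seller-price terms) shifts: Qd = 422 − 3(P + 10.5).
New equilibrium: consumers pay £66, suppliers receive £55.5, Q = 224. (Wedge: Pb − Ps = 10.5.)
The less price-elastic side of the market bears the larger share of a per-unit tax.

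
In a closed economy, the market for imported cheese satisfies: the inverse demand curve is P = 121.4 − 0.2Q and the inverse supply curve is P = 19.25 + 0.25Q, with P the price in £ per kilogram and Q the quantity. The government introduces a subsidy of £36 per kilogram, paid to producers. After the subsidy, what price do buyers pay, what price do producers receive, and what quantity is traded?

Buyers pay £60; producers receive £96; quantity = 307.

Rewrite in direct form: Qd = 607 − 5P and Qs = 4P − 77.
Without the subsidy, 607 − 5P = 4P − 77 gives 9P = 684, so P* = £76 and Q* = 227.
With a per-unit subsidy paid to producers, each receives P + 36 per unit sold, so supply becomes Qs = 4(P + 36) − 77.
New equilibrium: buyers pay £60, producers receive £96, Q = 307. (Wedge: Pb − Ps = −36.)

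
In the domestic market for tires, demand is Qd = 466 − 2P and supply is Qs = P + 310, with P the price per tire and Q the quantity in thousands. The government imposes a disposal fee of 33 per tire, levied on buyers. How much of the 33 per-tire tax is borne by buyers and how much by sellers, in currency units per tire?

Without the tax, 466 − 2P = P + 310 gives 3P = 156, so P* = 52 and Q* = 362.
With the tax collected from buyers, demand (in seller-price terms) shifts: Qd = 466 − 2(P + 33).
New equilibrium: buyers pay 63, sellers receive 30, Q = 340. (Wedge: Pb − Ps = 33.)
Burden on buyers: 11; on sellers: 22. (They sum to 33.)

Buyers bear 11 per tire; sellers bear 22 per tire.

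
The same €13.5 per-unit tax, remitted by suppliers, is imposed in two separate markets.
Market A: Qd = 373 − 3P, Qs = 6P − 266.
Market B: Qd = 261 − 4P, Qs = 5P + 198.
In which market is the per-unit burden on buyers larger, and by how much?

Market A: pre-tax P* = €71, Q* = 160; post-tax Q = 133; per-unit burden on buyers = €9.
Market B: pre-tax P* = €7, Q* = 233; post-tax Q = 203; per-unit burden on buyers = €7.5.
Difference: €9 vs €7.5 → market A is larger by €1.5.

Market A, by €1.5.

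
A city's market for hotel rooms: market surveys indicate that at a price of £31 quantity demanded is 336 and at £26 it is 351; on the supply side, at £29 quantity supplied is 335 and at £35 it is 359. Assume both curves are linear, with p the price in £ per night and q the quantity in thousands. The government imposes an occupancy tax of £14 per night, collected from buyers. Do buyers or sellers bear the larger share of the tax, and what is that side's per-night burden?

Demand slope: (351 − 336)/(26 − 31) = -3, so qd = 429 − 3p.
Supply slope: (359 − 335)/(35 − 29) = 4, so qs = 4p + 219.
Before the tax: set 429 − 3p = 4p + 219 → p* = £30, q* = 339.
With the tax collected from buyers, demand (in seller-price terms) shifts: qd = 429 − 3(p + 14).
Solving gives q = 315 with buyers paying £38 and sellers receiving £24 (the £14 wedge).
Per-night burden: buyers £8, sellers £6.
Buyers take the larger share because demand is less price-elastic here (demand slope 3 vs supply slope 4).
The less price-elastic side of the market bears the larger share of a per-unit tax.

Buyers bear the larger share: £8 per night.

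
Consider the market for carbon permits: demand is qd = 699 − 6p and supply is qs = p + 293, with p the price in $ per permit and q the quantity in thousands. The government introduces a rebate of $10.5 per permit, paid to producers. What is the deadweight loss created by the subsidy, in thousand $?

Before the subsidy: set 699 − 6p = p + 293 → p* = $58, q* = 351.
With a per-unit subsidy paid to producers, each receives p + 10.5 per unit sold, so supply becomes qs = (p + 10.5) + 293.
Solving gives q = 360 with consumers paying $56.5 and producers receiving $67 (the $10.5 wedge).
Quantity rises by |ΔQ| = |351 − 360| = 9.
DWL = ½ · t · |ΔQ| = ½ · 10.5 · 9 = $47.25.

Deadweight loss = $47.25 thousand.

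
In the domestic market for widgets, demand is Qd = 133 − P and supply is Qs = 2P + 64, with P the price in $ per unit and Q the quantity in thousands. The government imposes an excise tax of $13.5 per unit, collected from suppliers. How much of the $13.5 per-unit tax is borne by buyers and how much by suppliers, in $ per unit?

Before the tax: set 133 − P = 2P + 64 → P* = $23, Q* = 110.
With the tax collected from suppliers, supply shifts: Qs = 2(P − 13.5) + 64.
New equilibrium: buyers pay $32, suppliers receive $18.5, Q = 101. (Wedge: Pb − Ps = 13.5.)
Burden on buyers: $9; on suppliers: $4.5. (They sum to $13.5.)

Buyers bear $9 per unit; suppliers bear $4.5 per unit.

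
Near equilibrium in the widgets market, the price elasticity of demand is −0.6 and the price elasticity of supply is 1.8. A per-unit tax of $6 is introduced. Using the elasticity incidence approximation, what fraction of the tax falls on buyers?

Incidence ratio: buyers' share ≈ εs / (εs + |εd|) = 1.8 / (1.8 + 0.6) = 0.75.
Supply is the more elastic side, so buyers bear the larger share.

Buyers' share ≈ 0.75.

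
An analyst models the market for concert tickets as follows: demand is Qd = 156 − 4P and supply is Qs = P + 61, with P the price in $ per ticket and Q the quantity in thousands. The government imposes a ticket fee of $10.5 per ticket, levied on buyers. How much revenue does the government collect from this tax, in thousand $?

Tax revenue = $751.8 thousand.

Before the tax: set 156 − 4P = P + 61 → P* = $19, Q* = 80.
With the tax collected from buyers, demand (in seller-price terms) shifts: Qd = 156 − 4(P + 10.5).
Solving gives Q = 71.6 with buyers paying $21.1 and sellers receiving $10.6 (the $10.5 wedge).
Revenue = t · Q = 10.5 · 71.6 = $751.8.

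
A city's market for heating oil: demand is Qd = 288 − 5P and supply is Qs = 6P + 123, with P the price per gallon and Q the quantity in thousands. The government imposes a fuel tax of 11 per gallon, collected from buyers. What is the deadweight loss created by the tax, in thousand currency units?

Before the tax: set 288 − 5P = 6P + 123 → P* = 15, Q* = 213.
With the tax collected from buyers, demand (in seller-price terms) shifts: Qd = 288 − 5(P + 11).
Solving gives Q = 183 with buyers paying 21 and producers receiving 10 (the 11 wedge).
Quantity falls by |ΔQ| = |213 − 183| = 30.
DWL = ½ · t · |ΔQ| = ½ · 11 · 30 = 165.

Deadweight loss = 165 thousand.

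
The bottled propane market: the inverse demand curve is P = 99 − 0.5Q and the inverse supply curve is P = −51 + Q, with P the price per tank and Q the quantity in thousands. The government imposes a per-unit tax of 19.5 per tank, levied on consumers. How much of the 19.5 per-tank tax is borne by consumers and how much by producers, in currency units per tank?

Rewrite in direct form: Qd = 198 − 2P and Qs = P + 51.
Without the tax, 198 − 2P = P + 51 gives 3P = 147, so P* = 49 and Q* = 100.
With the tax collected from consumers, demand (in seller-price terms) shifts: Qd = 198 − 2(P + 19.5).
New equilibrium: consumers pay 55.5, producers receive 36, Q = 87. (Wedge: Pb − Ps = 19.5.)
Burden on consumers: 6.5; on producers: 13. (They sum to 19.5.)
The less price-elastic side of the market bears the larger share of a per-unit tax.

Consumers bear 6.5 per tank; producers bear 13 per tank.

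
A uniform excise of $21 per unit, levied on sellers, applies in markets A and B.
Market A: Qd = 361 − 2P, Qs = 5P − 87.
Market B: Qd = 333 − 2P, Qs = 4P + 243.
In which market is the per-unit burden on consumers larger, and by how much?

Market A, by $1.

Market A: pre-tax P* = $64, Q* = 233; post-tax Q = 203; per-unit burden on consumers = $15.
Market B: pre-tax P* = $15, Q* = 303; post-tax Q = 275; per-unit burden on consumers = $14.
Difference: $15 vs $14 → market A is larger by $1.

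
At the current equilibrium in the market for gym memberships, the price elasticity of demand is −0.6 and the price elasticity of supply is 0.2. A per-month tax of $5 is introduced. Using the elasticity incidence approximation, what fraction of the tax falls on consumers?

Incidence ratio: consumers' share ≈ εs / (εs + |εd|) = 0.2 / (0.2 + 0.6) = 0.25.
Supply is the less elastic side, so consumers bear the smaller share.

Consumers' share ≈ 0.25.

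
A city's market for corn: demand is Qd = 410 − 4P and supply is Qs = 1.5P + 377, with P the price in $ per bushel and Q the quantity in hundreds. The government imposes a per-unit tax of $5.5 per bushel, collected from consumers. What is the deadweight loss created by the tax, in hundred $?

Before the tax: set 410 − 4P = 1.5P + 377 → P* = $6, Q* = 386.
With the tax collected from consumers, demand (in seller-price terms) shifts: Qd = 410 − 4(P + 5.5).
New equilibrium: consumers pay $7.5, suppliers receive $2, Q = 380. (Wedge: Pb − Ps = 5.5.)
Quantity falls by |ΔQ| = |386 − 380| = 6.
DWL = ½ · t · |ΔQ| = ½ · 5.5 · 6 = $16.5.

Deadweight loss = $16.5 hundred.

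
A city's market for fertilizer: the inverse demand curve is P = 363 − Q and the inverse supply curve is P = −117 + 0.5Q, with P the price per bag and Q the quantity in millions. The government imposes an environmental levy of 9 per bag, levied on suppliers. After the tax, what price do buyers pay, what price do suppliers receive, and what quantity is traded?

Buyers pay 49; suppliers receive 40; quantity = 314.

Inverting to Q(P) form: Qd = 363 − P; Qs = 2P + 234.
Without the tax, 363 − P = 2P + 234 gives 3P = 129, so P* = 43 and Q* = 320.
With the tax collected from suppliers, supply shifts: Qs = 2(P − 9) + 234.
New equilibrium: buyers pay 49, suppliers receive 40, Q = 314. (Wedge: Pb − Ps = 9.)
The less price-elastic side of the market bears the larger share of a per-unit tax.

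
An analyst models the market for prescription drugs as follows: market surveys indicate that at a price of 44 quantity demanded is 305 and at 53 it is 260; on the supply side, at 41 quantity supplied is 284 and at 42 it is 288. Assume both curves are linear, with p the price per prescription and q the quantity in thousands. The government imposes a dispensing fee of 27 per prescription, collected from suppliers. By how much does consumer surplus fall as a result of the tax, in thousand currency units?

Consumer surplus falls by 3240 thousand.

Demand slope: (260 − 305)/(53 − 44) = -5, so qd = 525 − 5p.
Supply slope: (288 − 284)/(42 − 41) = 4, so qs = 4p + 120.
Before the tax: set 525 − 5p = 4p + 120 → p* = 45, q* = 300.
With the tax collected from suppliers, supply shifts: qs = 4(p − 27) + 120.
Solving gives q = 240 with buyers paying 57 and suppliers receiving 30 (the 27 wedge).
ΔCS is the trapezoid between Q = 240 and Q = 300 of height 12: ½ · (300 + 240) · 12 = 3240.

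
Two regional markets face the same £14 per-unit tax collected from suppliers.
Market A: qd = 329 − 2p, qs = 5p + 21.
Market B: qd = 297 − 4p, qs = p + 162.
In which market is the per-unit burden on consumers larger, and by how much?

Market A, by £7.2.

Market A: pre-tax p* = £44, q* = 241; post-tax q = 221; per-unit burden on consumers = £10.
Market B: pre-tax p* = £27, q* = 189; post-tax q = 177.8; per-unit burden on consumers = £2.8.
Difference: £10 vs £2.8 → market A is larger by £7.2.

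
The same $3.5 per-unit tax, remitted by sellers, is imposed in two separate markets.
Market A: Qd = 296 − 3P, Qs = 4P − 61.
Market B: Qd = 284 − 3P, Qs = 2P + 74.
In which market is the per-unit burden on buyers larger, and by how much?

Market A: pre-tax P* = $51, Q* = 143; post-tax Q = 137; per-unit burden on buyers = $2.
Market B: pre-tax P* = $42, Q* = 158; post-tax Q = 153.8; per-unit burden on buyers = $1.4.
Difference: $2 vs $1.4 → market A is larger by $0.6.

Market A, by $0.6.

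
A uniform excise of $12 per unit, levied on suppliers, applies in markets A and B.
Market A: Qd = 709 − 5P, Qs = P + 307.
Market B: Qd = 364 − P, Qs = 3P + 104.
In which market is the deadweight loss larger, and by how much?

Market A, by $6.

Market A: pre-tax P* = $67, Q* = 374; post-tax Q = 364; deadweight loss = $60.
Market B: pre-tax P* = $65, Q* = 299; post-tax Q = 290; deadweight loss = $54.
Difference: $60 vs $54 → market A is larger by $6.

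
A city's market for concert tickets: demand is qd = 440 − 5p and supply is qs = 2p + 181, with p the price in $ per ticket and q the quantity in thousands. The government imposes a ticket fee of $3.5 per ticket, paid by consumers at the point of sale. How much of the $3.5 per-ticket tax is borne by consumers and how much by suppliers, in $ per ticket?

Without the tax, 440 − 5p = 2p + 181 gives 7p = 259, so p* = $37 and q* = 255.
With the tax collected from consumers, demand (in seller-price terms) shifts: qd = 440 − 5(p + 3.5).
Solving gives q = 250 with consumers paying $38 and suppliers receiving $34.5 (the $3.5 wedge).
Burden on consumers: $1; on suppliers: $2.5. (They sum to $3.5.)

Consumers bear $1 per ticket; suppliers bear $2.5 per ticket.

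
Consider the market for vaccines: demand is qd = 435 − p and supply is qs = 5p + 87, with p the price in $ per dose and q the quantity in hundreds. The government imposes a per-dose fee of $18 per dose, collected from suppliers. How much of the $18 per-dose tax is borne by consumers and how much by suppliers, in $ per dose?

Consumers bear $15 per dose; suppliers bear $3 per dose.

Without the tax, 435 − p = 5p + 87 gives 6p = 348, so p* = $58 and q* = 377.
With the tax collected from suppliers, supply shifts: qs = 5(p − 18) + 87.
Solving gives q = 362 with consumers paying $73 and suppliers receiving $55 (the $18 wedge).
Burden on consumers: $15; on suppliers: $3. (They sum to $18.)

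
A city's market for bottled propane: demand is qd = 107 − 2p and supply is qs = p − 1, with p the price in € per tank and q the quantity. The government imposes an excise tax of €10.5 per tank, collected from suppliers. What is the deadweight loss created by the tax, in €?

Without the tax, 107 − 2p = p − 1 gives 3p = 108, so p* = €36 and q* = 35.
With the tax collected from suppliers, supply shifts: qs = (p − 10.5) − 1.
Solving gives q = 28 with buyers paying €39.5 and suppliers receiving €29 (the €10.5 wedge).
Quantity falls by |ΔQ| = |35 − 28| = 7.
DWL = ½ · t · |ΔQ| = ½ · 10.5 · 7 = €36.75.

Deadweight loss = €36.75.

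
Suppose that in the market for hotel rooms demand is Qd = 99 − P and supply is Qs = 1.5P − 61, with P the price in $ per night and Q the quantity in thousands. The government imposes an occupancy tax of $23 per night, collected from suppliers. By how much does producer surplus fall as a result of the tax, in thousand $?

Before the tax: set 99 − P = 1.5P − 61 → P* = $64, Q* = 35.
With the tax collected from suppliers, supply shifts: Qs = 1.5(P − 23) − 61.
New equilibrium: consumers pay $77.8, suppliers receive $54.8, Q = 21.2. (Wedge: Pb − Ps = 23.)
ΔPS is the trapezoid between Q = 21.2 and Q = 35 of height $9.2: ½ · (35 + 21.2) · 9.2 = $258.52.

Producer surplus falls by $258.52 thousand.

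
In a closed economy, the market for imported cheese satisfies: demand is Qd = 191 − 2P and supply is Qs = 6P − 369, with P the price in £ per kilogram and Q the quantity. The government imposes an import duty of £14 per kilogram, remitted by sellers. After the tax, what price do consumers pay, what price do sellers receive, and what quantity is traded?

Consumers pay £80.5; sellers receive £66.5; quantity = 30.

Before the tax: set 191 − 2P = 6P − 369 → P* = £70, Q* = 51.
With the tax collected from sellers, supply shifts: Qs = 6(P − 14) − 369.
Solving gives Q = 30 with consumers paying £80.5 and sellers receiving £66.5 (the £14 wedge).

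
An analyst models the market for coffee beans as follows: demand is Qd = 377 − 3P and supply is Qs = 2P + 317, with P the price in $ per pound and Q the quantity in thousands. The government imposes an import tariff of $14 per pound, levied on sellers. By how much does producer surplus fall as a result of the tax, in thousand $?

Before the tax: set 377 − 3P = 2P + 317 → P* = $12, Q* = 341.
With the tax collected from sellers, supply shifts: Qs = 2(P − 14) + 317.
Solving gives Q = 324.2 with buyers paying $17.6 and sellers receiving $3.6 (the $14 wedge).
ΔPS is the trapezoid between Q = 324.2 and Q = 341 of height $8.4: ½ · (341 + 324.2) · 8.4 = $2793.84.

Producer surplus falls by $2793.84 thousand.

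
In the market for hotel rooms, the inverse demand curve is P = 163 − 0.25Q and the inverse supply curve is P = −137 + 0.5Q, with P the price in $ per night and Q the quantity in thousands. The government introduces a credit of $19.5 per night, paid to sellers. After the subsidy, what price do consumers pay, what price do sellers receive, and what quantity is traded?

Consumers pay $56.5; sellers receive $76; quantity = 426.

Inverting to Q(P) form: Qd = 652 − 4P; Qs = 2P + 274.
Without the subsidy, 652 − 4P = 2P + 274 gives 6P = 378, so P* = $63 and Q* = 400.
With a per-unit subsidy paid to sellers, each receives P + 19.5 per unit sold, so supply becomes Qs = 2(P + 19.5) + 274.
New equilibrium: consumers pay $56.5, sellers receive $76, Q = 426. (Wedge: Pb − Ps = −19.5.)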